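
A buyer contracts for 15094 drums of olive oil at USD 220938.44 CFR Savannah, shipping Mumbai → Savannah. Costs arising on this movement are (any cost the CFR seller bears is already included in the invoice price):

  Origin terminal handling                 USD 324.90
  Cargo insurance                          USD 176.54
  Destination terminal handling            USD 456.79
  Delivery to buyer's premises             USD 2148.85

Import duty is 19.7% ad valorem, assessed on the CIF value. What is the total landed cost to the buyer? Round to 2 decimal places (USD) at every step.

Total landed cost: USD 267280.27

CFR: the seller pays costs through ocean freight to the destination port, but not insurance.
Already in the invoice (seller's account under CFR): origin terminal — exclude.
CIF value = CFR price + insurance = 220938.44 + 176.54 = 221114.98
Import duty = 221114.98 × 19.7% = 43559.65
Buyer bears: insurance 176.54 + destination terminal 456.79 + delivery 2148.85 + duty 43559.65 = 46341.83
Landed cost = invoice 220938.44 + 46341.83 = 267280.27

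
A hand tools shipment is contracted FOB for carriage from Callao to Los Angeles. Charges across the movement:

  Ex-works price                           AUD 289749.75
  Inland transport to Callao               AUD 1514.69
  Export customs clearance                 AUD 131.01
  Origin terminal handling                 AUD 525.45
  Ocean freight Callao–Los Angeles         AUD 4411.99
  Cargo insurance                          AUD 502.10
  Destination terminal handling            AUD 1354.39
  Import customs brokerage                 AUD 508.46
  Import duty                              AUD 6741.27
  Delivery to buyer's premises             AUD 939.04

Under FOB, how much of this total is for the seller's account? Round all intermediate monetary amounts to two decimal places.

FOB: the seller bears costs until goods are on board at the origin port; the buyer bears freight, insurance and all costs thereafter.
Seller's account: goods 289749.75 + inland to port 1514.69 + export clearance 131.01 + origin terminal 525.45 = 291920.90
Buyer's account: freight 4411.99 + insurance 502.10 + destination terminal 1354.39 + brokerage 508.46 + duty 6741.27 + delivery 939.04 = 14457.25

Seller's account: AUD 291920.90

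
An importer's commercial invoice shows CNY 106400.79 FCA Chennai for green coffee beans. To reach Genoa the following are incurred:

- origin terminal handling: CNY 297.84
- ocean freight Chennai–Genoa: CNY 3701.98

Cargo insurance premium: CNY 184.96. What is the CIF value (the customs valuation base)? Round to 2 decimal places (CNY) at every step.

CIF = FCA price + pre-shipment costs + freight + insurance
CIF = 106400.79 + 297.84 + 3701.98 + 184.96 = 110585.57

CIF value: CNY 110585.57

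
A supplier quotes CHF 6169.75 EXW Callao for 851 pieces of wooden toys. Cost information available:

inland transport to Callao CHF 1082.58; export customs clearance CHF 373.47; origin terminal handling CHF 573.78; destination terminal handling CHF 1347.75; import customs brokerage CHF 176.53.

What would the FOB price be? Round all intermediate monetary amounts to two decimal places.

FOB price: CHF 8199.58

Not relevant to the conversion: brokerage, destination terminal — on the buyer under both terms; not part of either seller's price.
From EXW to FOB, the seller additionally bears: inland to port, export clearance, origin terminal.
FOB price = 6169.75 + 1082.58 + 373.47 + 573.78 = 8199.58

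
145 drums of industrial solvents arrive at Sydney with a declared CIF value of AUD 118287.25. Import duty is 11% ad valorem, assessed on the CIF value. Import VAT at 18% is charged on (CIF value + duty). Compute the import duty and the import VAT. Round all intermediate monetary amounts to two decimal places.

Import duty: AUD 13011.60; import VAT: AUD 23633.79

Import duty = 118287.25 × 11% = 13011.60
VAT base = CIF + duty = 118287.25 + 13011.60 = 131298.85
Import VAT = 131298.85 × 18% = 23633.79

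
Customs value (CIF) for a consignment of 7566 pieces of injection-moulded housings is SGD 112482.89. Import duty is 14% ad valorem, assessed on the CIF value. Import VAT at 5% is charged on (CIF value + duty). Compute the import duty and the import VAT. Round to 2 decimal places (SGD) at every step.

Import duty = 112482.89 × 14% = 15747.60
VAT base = CIF + duty = 112482.89 + 15747.60 = 128230.49
Import VAT = 128230.49 × 5% = 6411.52

Import duty: SGD 15747.60; import VAT: SGD 6411.52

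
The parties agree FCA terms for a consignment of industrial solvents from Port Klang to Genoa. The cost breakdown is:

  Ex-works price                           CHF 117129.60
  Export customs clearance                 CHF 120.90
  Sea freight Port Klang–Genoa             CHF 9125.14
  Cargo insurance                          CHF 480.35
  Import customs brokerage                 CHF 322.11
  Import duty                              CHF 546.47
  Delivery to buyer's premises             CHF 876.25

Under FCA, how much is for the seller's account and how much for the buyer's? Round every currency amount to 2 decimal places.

Seller: CHF 117250.50; buyer: CHF 11350.32

FCA: the seller delivers export-cleared goods to the carrier; the buyer bears costs from that point.
Seller's account: goods 117129.60 + export clearance 120.90 = 117250.50
Buyer's account: freight 9125.14 + insurance 480.35 + brokerage 322.11 + duty 546.47 + delivery 876.25 = 11350.32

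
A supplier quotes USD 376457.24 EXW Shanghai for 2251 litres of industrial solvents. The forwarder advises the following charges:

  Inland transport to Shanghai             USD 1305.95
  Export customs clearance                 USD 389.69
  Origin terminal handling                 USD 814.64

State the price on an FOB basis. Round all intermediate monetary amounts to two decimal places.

From EXW to FOB, the seller additionally bears: inland to port, export clearance, origin terminal.
FOB price = 376457.24 + 1305.95 + 389.69 + 814.64 = 378967.52

FOB price: USD 378967.52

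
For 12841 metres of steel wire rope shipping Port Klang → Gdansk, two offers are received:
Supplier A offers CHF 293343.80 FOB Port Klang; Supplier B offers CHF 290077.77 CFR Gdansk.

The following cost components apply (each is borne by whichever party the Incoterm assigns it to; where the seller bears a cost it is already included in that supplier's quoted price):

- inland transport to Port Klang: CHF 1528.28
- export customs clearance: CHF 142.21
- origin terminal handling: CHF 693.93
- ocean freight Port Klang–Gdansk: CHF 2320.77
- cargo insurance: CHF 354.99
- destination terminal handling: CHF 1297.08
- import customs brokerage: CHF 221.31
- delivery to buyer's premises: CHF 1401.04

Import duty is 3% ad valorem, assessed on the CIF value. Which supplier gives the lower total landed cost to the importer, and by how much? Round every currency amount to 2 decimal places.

Supplier A (FOB):
CIF value = FOB price + freight + insurance = 293343.80 + 2320.77 + 354.99 = 296019.56
Import duty = 296019.56 × 3% = 8880.59
Buyer bears (A): 2320.77 + 354.99 + 1297.08 + 221.31 + 1401.04 = 5595.19
Landed cost (A) = invoice 293343.80 + 5595.19 + duty 8880.59 = 307819.58
Supplier B (CFR):
CIF value = CFR price + insurance = 290077.77 + 354.99 = 290432.76
Import duty = 290432.76 × 3% = 8712.98
Buyer bears (B): 354.99 + 1297.08 + 221.31 + 1401.04 = 3274.42
Landed cost (B) = invoice 290077.77 + 3274.42 + duty 8712.98 = 302065.17
Difference = |307819.58 − 302065.17| = 5754.41

Supplier B is cheaper by CHF 5754.41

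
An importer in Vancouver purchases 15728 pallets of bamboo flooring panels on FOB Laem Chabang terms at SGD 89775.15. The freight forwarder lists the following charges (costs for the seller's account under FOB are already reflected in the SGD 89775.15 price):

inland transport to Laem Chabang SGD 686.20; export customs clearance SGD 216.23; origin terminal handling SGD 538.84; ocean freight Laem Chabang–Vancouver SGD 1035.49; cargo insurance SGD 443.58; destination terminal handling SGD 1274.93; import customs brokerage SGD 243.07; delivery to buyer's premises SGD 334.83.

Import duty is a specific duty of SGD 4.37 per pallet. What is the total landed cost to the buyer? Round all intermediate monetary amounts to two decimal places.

FOB: the seller bears costs until goods are on board at the origin port; the buyer bears freight, insurance and all costs thereafter.
Already in the invoice (seller's account under FOB): inland to port, export clearance, origin terminal — exclude.
CIF value = FOB price + freight + insurance = 89775.15 + 1035.49 + 443.58 = 91254.22
Import duty = 15728 × 4.37 = 68731.36
Buyer bears: freight 1035.49 + insurance 443.58 + destination terminal 1274.93 + brokerage 243.07 + delivery 334.83 + duty 68731.36 = 72063.26
Landed cost = invoice 89775.15 + 72063.26 = 161838.41

Total landed cost: SGD 161838.41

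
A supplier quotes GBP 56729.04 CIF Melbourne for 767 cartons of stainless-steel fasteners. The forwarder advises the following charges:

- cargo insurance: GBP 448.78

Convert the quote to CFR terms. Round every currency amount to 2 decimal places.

From CIF to CFR, the seller no longer bears: insurance.
CFR price = 56729.04 − 448.78 = 56280.26

CFR price: GBP 56280.26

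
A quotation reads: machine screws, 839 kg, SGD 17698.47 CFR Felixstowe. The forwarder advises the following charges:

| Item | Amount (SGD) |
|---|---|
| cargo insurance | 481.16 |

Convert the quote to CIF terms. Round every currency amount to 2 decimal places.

From CFR to CIF, the seller additionally bears: insurance.
CIF price = 17698.47 + 481.16 = 18179.63

CIF price: SGD 18179.63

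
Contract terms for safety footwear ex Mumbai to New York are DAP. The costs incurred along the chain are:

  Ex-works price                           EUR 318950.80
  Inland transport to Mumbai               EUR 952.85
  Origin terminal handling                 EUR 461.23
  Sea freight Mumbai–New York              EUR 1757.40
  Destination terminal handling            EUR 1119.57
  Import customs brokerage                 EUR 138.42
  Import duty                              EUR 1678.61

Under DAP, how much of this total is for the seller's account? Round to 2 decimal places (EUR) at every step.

Seller's account: EUR 323241.85

DAP: the seller bears all costs to the named destination except import duty and clearance.
Seller's account: goods 318950.80 + inland to port 952.85 + origin terminal 461.23 + freight 1757.40 + destination terminal 1119.57 = 323241.85
Buyer's account: brokerage 138.42 + duty 1678.61 = 1817.03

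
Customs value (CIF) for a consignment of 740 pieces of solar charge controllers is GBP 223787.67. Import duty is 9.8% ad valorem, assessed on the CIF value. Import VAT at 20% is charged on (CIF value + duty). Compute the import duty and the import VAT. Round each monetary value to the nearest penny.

Import duty: GBP 21931.19; import VAT: GBP 49143.77

Import duty = 223787.67 × 9.8% = 21931.19
VAT base = CIF + duty = 223787.67 + 21931.19 = 245718.86
Import VAT = 245718.86 × 20% = 49143.77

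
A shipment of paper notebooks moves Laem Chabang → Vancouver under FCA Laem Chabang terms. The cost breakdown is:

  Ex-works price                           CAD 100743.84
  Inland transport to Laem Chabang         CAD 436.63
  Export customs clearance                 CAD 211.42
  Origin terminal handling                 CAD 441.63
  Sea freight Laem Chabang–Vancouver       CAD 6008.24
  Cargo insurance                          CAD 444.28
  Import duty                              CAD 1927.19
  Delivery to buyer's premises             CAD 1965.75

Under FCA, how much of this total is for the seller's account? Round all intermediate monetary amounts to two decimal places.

Seller's account: CAD 101391.89

FCA: the seller delivers export-cleared goods to the carrier; the buyer bears costs from that point.
Seller's account: goods 100743.84 + inland to port 436.63 + export clearance 211.42 = 101391.89
Buyer's account: origin terminal 441.63 + freight 6008.24 + insurance 444.28 + duty 1927.19 + delivery 1965.75 = 10787.09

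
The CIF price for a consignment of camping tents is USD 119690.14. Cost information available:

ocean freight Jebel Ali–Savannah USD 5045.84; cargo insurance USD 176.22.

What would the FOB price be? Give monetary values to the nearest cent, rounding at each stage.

FOB price: USD 114468.08

From CIF to FOB, the seller no longer bears: freight, insurance.
FOB price = 119690.14 − 5045.84 − 176.22 = 114468.08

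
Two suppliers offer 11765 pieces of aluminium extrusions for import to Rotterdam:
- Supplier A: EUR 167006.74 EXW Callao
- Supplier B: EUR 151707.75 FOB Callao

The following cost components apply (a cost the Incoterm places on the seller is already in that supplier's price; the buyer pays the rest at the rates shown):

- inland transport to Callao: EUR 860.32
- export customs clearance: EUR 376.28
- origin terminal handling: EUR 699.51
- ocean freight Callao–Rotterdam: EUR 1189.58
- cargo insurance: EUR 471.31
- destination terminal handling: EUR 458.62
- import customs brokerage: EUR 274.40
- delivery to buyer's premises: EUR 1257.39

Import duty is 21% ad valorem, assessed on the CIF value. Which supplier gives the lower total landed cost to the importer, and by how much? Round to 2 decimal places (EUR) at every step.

Supplier B is cheaper by EUR 20854.48

Supplier A (EXW):
CIF value = EXW price + inland to port + export clearance + origin terminal + freight + insurance = 167006.74 + 860.32 + 376.28 + 699.51 + 1189.58 + 471.31 = 170603.74
Import duty = 170603.74 × 21% = 35826.79
Buyer bears (A): 860.32 + 376.28 + 699.51 + 1189.58 + 471.31 + 458.62 + 274.40 + 1257.39 = 5587.41
Landed cost (A) = invoice 167006.74 + 5587.41 + duty 35826.79 = 208420.94
Supplier B (FOB):
CIF value = FOB price + freight + insurance = 151707.75 + 1189.58 + 471.31 = 153368.64
Import duty = 153368.64 × 21% = 32207.41
Buyer bears (B): 1189.58 + 471.31 + 458.62 + 274.40 + 1257.39 = 3651.30
Landed cost (B) = invoice 151707.75 + 3651.30 + duty 32207.41 = 187566.46
Difference = |208420.94 − 187566.46| = 20854.48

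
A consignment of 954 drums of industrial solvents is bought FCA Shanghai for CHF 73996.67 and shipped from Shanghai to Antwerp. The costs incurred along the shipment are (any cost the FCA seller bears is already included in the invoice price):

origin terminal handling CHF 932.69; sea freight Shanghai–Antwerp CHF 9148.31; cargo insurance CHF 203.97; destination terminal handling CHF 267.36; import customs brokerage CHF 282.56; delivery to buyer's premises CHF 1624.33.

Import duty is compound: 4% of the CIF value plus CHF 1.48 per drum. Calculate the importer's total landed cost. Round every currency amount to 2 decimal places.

Total landed cost: CHF 91239.08

FCA: the seller delivers export-cleared goods to the carrier; the buyer bears costs from that point.
CIF value = FCA price + origin terminal + freight + insurance = 73996.67 + 932.69 + 9148.31 + 203.97 = 84281.64
Ad valorem component: 84281.64 × 4% = 3371.27
Specific component: 954 × 1.48 = 1411.92
Import duty = 3371.27 + 1411.92 = 4783.19
Buyer bears: origin terminal 932.69 + freight 9148.31 + insurance 203.97 + destination terminal 267.36 + brokerage 282.56 + delivery 1624.33 + duty 4783.19 = 17242.41
Landed cost = invoice 73996.67 + 17242.41 = 91239.08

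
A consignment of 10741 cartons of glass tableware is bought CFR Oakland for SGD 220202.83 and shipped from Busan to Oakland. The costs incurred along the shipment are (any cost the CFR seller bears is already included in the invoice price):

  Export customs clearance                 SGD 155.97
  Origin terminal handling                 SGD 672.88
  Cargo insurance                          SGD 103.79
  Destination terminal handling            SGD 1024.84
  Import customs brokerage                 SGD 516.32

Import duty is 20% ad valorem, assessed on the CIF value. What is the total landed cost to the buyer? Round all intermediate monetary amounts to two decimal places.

CFR: the seller pays costs through ocean freight to the destination port, but not insurance.
Already in the invoice (seller's account under CFR): export clearance, origin terminal — exclude.
CIF value = CFR price + insurance = 220202.83 + 103.79 = 220306.62
Import duty = 220306.62 × 20% = 44061.32
Buyer bears: insurance 103.79 + destination terminal 1024.84 + brokerage 516.32 + duty 44061.32 = 45706.27
Landed cost = invoice 220202.83 + 45706.27 = 265909.10

Total landed cost: SGD 265909.10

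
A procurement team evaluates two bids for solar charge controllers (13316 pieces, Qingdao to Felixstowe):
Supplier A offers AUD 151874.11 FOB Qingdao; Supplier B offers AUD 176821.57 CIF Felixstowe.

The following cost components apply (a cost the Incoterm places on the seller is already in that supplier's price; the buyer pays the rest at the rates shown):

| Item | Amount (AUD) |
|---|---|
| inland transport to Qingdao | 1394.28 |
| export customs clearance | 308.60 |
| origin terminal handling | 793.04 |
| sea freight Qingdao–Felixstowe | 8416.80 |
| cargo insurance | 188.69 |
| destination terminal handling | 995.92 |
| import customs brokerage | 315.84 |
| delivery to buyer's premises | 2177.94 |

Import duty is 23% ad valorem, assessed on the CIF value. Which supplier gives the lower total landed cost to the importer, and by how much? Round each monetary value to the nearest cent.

Supplier A is cheaper by AUD 20100.62

Supplier A (FOB):
CIF value = FOB price + freight + insurance = 151874.11 + 8416.80 + 188.69 = 160479.60
Import duty = 160479.60 × 23% = 36910.31
Buyer bears (A): 8416.80 + 188.69 + 995.92 + 315.84 + 2177.94 = 12095.19
Landed cost (A) = invoice 151874.11 + 12095.19 + duty 36910.31 = 200879.61
Supplier B (CIF):
The CIF price already equals the CIF value: 176821.57
Import duty = 176821.57 × 23% = 40668.96
Buyer bears (B): 995.92 + 315.84 + 2177.94 = 3489.70
Landed cost (B) = invoice 176821.57 + 3489.70 + duty 40668.96 = 220980.23
Difference = |200879.61 − 220980.23| = 20100.62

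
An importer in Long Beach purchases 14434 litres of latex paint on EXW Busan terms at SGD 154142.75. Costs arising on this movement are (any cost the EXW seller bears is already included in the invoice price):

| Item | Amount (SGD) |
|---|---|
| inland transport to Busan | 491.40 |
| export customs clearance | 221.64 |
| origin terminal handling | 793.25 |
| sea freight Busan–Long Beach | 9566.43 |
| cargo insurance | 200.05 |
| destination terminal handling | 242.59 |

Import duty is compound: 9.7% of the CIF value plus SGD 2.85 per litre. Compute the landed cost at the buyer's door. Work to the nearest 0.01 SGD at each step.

Total landed cost: SGD 222840.32

EXW: the seller makes goods available at their premises; the buyer bears all onward costs.
CIF value = EXW price + inland to port + export clearance + origin terminal + freight + insurance = 154142.75 + 491.40 + 221.64 + 793.25 + 9566.43 + 200.05 = 165415.52
Ad valorem component: 165415.52 × 9.7% = 16045.31
Specific component: 14434 × 2.85 = 41136.90
Import duty = 16045.31 + 41136.90 = 57182.21
Buyer bears: inland to port 491.40 + export clearance 221.64 + origin terminal 793.25 + freight 9566.43 + insurance 200.05 + destination terminal 242.59 + duty 57182.21 = 68697.57
Landed cost = invoice 154142.75 + 68697.57 = 222840.32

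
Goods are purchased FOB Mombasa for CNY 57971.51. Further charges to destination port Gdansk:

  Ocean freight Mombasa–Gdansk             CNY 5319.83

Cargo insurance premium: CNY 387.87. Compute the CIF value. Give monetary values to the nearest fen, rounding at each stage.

CIF value: CNY 63679.21

CIF = FOB price + freight + insurance
CIF = 57971.51 + 5319.83 + 387.87 = 63679.21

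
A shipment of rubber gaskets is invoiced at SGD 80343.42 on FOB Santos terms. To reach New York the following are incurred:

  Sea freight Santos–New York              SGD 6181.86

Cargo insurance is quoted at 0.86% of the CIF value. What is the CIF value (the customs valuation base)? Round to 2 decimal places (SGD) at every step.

Let C be the CIF value. C = FOB price + freight + 0.86% × C
C − 0.86% × C = 80343.42 + 6181.86
0.9914 × C = 86525.28
C = 86525.28 / 0.9914 = 87275.85
Insurance premium = 0.86% × 87275.85 = 750.57

CIF value: SGD 87275.85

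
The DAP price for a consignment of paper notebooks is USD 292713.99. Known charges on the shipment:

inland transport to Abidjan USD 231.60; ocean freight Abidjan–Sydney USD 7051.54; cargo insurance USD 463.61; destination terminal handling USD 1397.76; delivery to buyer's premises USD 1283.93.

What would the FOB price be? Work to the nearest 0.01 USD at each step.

Not relevant to the conversion: inland to port — on the seller under both DAP and FOB; already in the DAP price and stays in the FOB price.
From DAP to FOB, the seller no longer bears: freight, insurance, destination terminal, delivery.
FOB price = 292713.99 − 7051.54 − 463.61 − 1397.76 − 1283.93 = 282517.15

FOB price: USD 282517.15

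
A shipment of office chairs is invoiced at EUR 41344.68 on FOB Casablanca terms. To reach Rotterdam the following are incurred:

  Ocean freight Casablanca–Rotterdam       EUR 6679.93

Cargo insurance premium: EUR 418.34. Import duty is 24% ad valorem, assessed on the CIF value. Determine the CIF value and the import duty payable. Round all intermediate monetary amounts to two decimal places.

CIF value: EUR 48442.95; import duty: EUR 11626.31

CIF = FOB price + freight + insurance
CIF = 41344.68 + 6679.93 + 418.34 = 48442.95
Import duty = 48442.95 × 24% = 11626.31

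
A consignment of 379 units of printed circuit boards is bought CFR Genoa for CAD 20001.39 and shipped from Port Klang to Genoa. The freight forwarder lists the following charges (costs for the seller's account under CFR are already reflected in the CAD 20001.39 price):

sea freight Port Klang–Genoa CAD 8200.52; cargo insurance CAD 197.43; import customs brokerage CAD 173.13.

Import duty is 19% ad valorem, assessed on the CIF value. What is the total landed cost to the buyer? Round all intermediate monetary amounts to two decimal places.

Total landed cost: CAD 24209.73

CFR: the seller pays costs through ocean freight to the destination port, but not insurance.
Already in the invoice (seller's account under CFR): freight — exclude.
CIF value = CFR price + insurance = 20001.39 + 197.43 = 20198.82
Import duty = 20198.82 × 19% = 3837.78
Buyer bears: insurance 197.43 + brokerage 173.13 + duty 3837.78 = 4208.34
Landed cost = invoice 20001.39 + 4208.34 = 24209.73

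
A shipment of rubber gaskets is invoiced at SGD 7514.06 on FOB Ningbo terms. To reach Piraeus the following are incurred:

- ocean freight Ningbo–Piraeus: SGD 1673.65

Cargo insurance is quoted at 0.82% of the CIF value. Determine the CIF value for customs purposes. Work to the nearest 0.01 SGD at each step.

CIF value: SGD 9263.67

Let C be the CIF value. C = FOB price + freight + 0.82% × C
C − 0.82% × C = 7514.06 + 1673.65
0.9918 × C = 9187.71
C = 9187.71 / 0.9918 = 9263.67
Insurance premium = 0.82% × 9263.67 = 75.96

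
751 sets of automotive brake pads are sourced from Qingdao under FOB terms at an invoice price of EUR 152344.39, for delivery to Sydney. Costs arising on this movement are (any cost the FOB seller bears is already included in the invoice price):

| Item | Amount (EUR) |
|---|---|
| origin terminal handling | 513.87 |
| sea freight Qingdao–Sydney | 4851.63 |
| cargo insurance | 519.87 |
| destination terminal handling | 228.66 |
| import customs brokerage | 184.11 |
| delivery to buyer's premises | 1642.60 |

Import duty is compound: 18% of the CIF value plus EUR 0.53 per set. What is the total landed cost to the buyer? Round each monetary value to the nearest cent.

Total landed cost: EUR 188558.15

FOB: the seller bears costs until goods are on board at the origin port; the buyer bears freight, insurance and all costs thereafter.
Already in the invoice (seller's account under FOB): origin terminal — exclude.
CIF value = FOB price + freight + insurance = 152344.39 + 4851.63 + 519.87 = 157715.89
Ad valorem component: 157715.89 × 18% = 28388.86
Specific component: 751 × 0.53 = 398.03
Import duty = 28388.86 + 398.03 = 28786.89
Buyer bears: freight 4851.63 + insurance 519.87 + destination terminal 228.66 + brokerage 184.11 + delivery 1642.60 + duty 28786.89 = 36213.76
Landed cost = invoice 152344.39 + 36213.76 = 188558.15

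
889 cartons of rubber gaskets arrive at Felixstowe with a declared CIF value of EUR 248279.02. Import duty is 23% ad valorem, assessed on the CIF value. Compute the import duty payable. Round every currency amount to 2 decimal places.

Import duty: EUR 57104.17

Import duty = 248279.02 × 23% = 57104.17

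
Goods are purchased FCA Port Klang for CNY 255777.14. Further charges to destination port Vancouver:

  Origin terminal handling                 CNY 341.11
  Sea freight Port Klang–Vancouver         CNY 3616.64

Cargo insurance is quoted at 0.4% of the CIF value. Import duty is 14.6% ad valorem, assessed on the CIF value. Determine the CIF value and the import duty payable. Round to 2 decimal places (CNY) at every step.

Let C be the CIF value. C = FCA price + pre-shipment costs + freight + 0.4% × C
C − 0.4% × C = 255777.14 + 341.11 + 3616.64
0.996 × C = 259734.89
C = 259734.89 / 0.996 = 260778.00
Insurance premium = 0.4% × 260778.00 = 1043.11
Import duty = 260778.00 × 14.6% = 38073.59

CIF value: CNY 260778.00; import duty: CNY 38073.59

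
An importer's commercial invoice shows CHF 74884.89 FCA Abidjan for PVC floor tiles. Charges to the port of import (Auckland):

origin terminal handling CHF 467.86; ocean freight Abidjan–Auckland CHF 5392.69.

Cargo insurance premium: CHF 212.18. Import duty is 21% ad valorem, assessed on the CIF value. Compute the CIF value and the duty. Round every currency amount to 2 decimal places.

CIF = FCA price + pre-shipment costs + freight + insurance
CIF = 74884.89 + 467.86 + 5392.69 + 212.18 = 80957.62
Import duty = 80957.62 × 21% = 17001.10

CIF value: CHF 80957.62; import duty: CHF 17001.10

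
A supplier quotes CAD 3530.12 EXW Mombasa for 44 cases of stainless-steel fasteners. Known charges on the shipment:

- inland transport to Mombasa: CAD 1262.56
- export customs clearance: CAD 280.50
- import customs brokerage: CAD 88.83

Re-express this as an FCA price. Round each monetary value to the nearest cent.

Not relevant to the conversion: brokerage — on the buyer under both terms; not part of either seller's price.
From EXW to FCA, the seller additionally bears: inland to port, export clearance.
FCA price = 3530.12 + 1262.56 + 280.50 = 5073.18

FCA price: CAD 5073.18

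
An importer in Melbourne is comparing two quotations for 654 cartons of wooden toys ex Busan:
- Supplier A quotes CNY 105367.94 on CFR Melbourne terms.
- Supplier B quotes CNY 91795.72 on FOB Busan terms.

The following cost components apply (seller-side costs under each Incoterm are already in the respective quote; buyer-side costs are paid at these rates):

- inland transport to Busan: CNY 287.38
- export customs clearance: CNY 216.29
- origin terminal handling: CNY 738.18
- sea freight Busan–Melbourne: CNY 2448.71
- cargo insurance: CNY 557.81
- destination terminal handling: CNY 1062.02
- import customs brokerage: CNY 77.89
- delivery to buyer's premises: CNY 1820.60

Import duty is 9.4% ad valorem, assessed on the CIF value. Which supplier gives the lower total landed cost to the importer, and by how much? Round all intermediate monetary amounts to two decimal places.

Supplier A (CFR):
CIF value = CFR price + insurance = 105367.94 + 557.81 = 105925.75
Import duty = 105925.75 × 9.4% = 9957.02
Buyer bears (A): 557.81 + 1062.02 + 77.89 + 1820.60 = 3518.32
Landed cost (A) = invoice 105367.94 + 3518.32 + duty 9957.02 = 118843.28
Supplier B (FOB):
CIF value = FOB price + freight + insurance = 91795.72 + 2448.71 + 557.81 = 94802.24
Import duty = 94802.24 × 9.4% = 8911.41
Buyer bears (B): 2448.71 + 557.81 + 1062.02 + 77.89 + 1820.60 = 5967.03
Landed cost (B) = invoice 91795.72 + 5967.03 + duty 8911.41 = 106674.16
Difference = |118843.28 − 106674.16| = 12169.12

Supplier B is cheaper by CNY 12169.12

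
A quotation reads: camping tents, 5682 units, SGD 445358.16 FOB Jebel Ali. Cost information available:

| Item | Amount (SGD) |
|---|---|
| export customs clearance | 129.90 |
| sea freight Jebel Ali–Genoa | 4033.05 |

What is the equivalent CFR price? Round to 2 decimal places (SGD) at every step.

CFR price: SGD 449391.21

Not relevant to the conversion: export clearance — on the seller under both FOB and CFR; already in the FOB price and stays in the CFR price.
From FOB to CFR, the seller additionally bears: freight.
CFR price = 445358.16 + 4033.05 = 449391.21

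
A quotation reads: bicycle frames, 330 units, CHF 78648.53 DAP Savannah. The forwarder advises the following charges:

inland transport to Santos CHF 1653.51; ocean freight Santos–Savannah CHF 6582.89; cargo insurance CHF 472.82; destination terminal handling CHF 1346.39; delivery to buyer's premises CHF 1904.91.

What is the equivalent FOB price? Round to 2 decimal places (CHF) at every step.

Not relevant to the conversion: inland to port — on the seller under both DAP and FOB; already in the DAP price and stays in the FOB price.
From DAP to FOB, the seller no longer bears: freight, insurance, destination terminal, delivery.
FOB price = 78648.53 − 6582.89 − 472.82 − 1346.39 − 1904.91 = 68341.52

FOB price: CHF 68341.52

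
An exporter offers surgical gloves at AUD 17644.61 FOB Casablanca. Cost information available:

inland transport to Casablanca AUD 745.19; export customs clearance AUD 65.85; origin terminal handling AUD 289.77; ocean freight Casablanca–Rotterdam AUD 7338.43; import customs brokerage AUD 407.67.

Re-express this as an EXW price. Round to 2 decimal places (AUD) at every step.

Not relevant to the conversion: brokerage, freight — on the buyer under both terms; not part of either seller's price.
From FOB to EXW, the seller no longer bears: inland to port, export clearance, origin terminal.
EXW price = 17644.61 − 745.19 − 65.85 − 289.77 = 16543.80

EXW price: AUD 16543.80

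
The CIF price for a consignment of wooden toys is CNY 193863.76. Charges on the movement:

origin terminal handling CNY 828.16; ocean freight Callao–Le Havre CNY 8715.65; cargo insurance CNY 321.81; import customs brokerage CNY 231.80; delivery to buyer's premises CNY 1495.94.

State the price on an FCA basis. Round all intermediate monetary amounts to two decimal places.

Not relevant to the conversion: delivery, brokerage — on the buyer under both terms; not part of either seller's price.
From CIF to FCA, the seller no longer bears: origin terminal, freight, insurance.
FCA price = 193863.76 − 828.16 − 8715.65 − 321.81 = 183998.14

FCA price: CNY 183998.14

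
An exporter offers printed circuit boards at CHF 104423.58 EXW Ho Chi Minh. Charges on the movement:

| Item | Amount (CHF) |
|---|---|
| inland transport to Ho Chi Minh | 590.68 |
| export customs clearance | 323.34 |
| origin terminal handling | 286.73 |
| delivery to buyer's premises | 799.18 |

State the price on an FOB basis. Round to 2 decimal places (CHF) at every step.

Not relevant to the conversion: delivery — on the buyer under both terms; not part of either seller's price.
From EXW to FOB, the seller additionally bears: inland to port, export clearance, origin terminal.
FOB price = 104423.58 + 590.68 + 323.34 + 286.73 = 105624.33

FOB price: CHF 105624.33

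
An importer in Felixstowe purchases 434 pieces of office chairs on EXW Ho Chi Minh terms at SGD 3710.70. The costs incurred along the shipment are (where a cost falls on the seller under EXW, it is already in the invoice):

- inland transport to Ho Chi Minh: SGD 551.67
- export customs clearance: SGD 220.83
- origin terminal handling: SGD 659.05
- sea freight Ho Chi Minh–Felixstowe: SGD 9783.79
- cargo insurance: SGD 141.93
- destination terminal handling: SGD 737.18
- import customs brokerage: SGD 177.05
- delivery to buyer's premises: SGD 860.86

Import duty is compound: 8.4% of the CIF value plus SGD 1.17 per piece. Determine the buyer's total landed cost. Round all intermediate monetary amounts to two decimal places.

Total landed cost: SGD 18616.55

EXW: the seller makes goods available at their premises; the buyer bears all onward costs.
CIF value = EXW price + inland to port + export clearance + origin terminal + freight + insurance = 3710.70 + 551.67 + 220.83 + 659.05 + 9783.79 + 141.93 = 15067.97
Ad valorem component: 15067.97 × 8.4% = 1265.71
Specific component: 434 × 1.17 = 507.78
Import duty = 1265.71 + 507.78 = 1773.49
Buyer bears: inland to port 551.67 + export clearance 220.83 + origin terminal 659.05 + freight 9783.79 + insurance 141.93 + destination terminal 737.18 + brokerage 177.05 + delivery 860.86 + duty 1773.49 = 14905.85
Landed cost = invoice 3710.70 + 14905.85 = 18616.55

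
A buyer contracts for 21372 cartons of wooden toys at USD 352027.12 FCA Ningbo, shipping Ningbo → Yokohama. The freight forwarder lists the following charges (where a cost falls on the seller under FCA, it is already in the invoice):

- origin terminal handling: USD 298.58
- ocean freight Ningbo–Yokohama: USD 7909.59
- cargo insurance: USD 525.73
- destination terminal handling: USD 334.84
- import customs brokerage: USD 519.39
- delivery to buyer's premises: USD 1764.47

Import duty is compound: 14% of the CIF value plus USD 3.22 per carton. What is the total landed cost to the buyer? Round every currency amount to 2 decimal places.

Total landed cost: USD 482704.10

FCA: the seller delivers export-cleared goods to the carrier; the buyer bears costs from that point.
CIF value = FCA price + origin terminal + freight + insurance = 352027.12 + 298.58 + 7909.59 + 525.73 = 360761.02
Ad valorem component: 360761.02 × 14% = 50506.54
Specific component: 21372 × 3.22 = 68817.84
Import duty = 50506.54 + 68817.84 = 119324.38
Buyer bears: origin terminal 298.58 + freight 7909.59 + insurance 525.73 + destination terminal 334.84 + brokerage 519.39 + delivery 1764.47 + duty 119324.38 = 130676.98
Landed cost = invoice 352027.12 + 130676.98 = 482704.10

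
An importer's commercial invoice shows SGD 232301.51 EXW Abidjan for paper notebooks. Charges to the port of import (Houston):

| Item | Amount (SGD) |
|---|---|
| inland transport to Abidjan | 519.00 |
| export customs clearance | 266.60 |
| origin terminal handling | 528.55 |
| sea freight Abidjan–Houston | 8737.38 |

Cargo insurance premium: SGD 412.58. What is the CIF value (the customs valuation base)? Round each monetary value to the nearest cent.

CIF = EXW price + pre-shipment costs + freight + insurance
CIF = 232301.51 + 519.00 + 266.60 + 528.55 + 8737.38 + 412.58 = 242765.62

CIF value: SGD 242765.62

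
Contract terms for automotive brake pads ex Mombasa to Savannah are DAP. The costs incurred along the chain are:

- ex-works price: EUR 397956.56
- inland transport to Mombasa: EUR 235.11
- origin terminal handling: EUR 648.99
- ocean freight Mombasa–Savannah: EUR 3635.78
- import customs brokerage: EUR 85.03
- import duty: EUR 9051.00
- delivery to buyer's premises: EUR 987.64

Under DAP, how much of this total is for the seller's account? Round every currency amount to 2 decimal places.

Seller's account: EUR 403464.08

DAP: the seller bears all costs to the named destination except import duty and clearance.
Seller's account: goods 397956.56 + inland to port 235.11 + origin terminal 648.99 + freight 3635.78 + delivery 987.64 = 403464.08
Buyer's account: brokerage 85.03 + duty 9051.00 = 9136.03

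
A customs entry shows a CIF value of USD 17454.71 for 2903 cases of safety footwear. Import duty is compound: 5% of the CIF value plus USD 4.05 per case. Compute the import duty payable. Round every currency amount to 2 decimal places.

Import duty: USD 12629.89

Ad valorem component: 17454.71 × 5% = 872.74
Specific component: 2903 × 4.05 = 11757.15
Import duty = 872.74 + 11757.15 = 12629.89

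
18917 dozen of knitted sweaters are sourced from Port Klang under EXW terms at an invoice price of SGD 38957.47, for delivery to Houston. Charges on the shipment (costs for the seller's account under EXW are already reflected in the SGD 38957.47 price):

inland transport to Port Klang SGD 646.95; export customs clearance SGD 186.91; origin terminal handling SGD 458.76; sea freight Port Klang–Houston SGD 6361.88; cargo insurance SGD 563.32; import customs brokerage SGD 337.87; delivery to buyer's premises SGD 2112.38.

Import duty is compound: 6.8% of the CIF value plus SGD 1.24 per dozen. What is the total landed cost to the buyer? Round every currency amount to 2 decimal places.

Total landed cost: SGD 76290.54

EXW: the seller makes goods available at their premises; the buyer bears all onward costs.
CIF value = EXW price + inland to port + export clearance + origin terminal + freight + insurance = 38957.47 + 646.95 + 186.91 + 458.76 + 6361.88 + 563.32 = 47175.29
Ad valorem component: 47175.29 × 6.8% = 3207.92
Specific component: 18917 × 1.24 = 23457.08
Import duty = 3207.92 + 23457.08 = 26665.00
Buyer bears: inland to port 646.95 + export clearance 186.91 + origin terminal 458.76 + freight 6361.88 + insurance 563.32 + brokerage 337.87 + delivery 2112.38 + duty 26665.00 = 37333.07
Landed cost = invoice 38957.47 + 37333.07 = 76290.54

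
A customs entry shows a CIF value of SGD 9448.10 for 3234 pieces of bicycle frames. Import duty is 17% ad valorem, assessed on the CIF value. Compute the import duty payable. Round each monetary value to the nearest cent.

Import duty = 9448.10 × 17% = 1606.18

Import duty: SGD 1606.18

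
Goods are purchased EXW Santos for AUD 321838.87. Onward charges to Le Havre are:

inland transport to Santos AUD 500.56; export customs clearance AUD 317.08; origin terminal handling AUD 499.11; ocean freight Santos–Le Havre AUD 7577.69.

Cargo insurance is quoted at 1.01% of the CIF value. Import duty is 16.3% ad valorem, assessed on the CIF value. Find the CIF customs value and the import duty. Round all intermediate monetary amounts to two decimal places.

CIF value: AUD 334107.80; import duty: AUD 54459.57

Let C be the CIF value. C = EXW price + pre-shipment costs + freight + 1.01% × C
C − 1.01% × C = 321838.87 + 500.56 + 317.08 + 499.11 + 7577.69
0.9899 × C = 330733.31
C = 330733.31 / 0.9899 = 334107.80
Insurance premium = 1.01% × 334107.80 = 3374.49
Import duty = 334107.80 × 16.3% = 54459.57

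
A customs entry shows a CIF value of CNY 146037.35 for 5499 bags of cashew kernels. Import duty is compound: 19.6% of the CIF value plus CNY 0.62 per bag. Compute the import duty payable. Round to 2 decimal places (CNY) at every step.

Ad valorem component: 146037.35 × 19.6% = 28623.32
Specific component: 5499 × 0.62 = 3409.38
Import duty = 28623.32 + 3409.38 = 32032.70

Import duty: CNY 32032.70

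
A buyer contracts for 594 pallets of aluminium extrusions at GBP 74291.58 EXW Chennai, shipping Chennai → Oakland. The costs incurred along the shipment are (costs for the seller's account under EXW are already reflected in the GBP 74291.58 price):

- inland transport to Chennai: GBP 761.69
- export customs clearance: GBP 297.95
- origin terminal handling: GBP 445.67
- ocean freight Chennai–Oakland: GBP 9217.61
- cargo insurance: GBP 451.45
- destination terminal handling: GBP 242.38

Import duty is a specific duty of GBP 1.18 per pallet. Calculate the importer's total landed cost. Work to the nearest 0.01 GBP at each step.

Total landed cost: GBP 86409.25

EXW: the seller makes goods available at their premises; the buyer bears all onward costs.
CIF value = EXW price + inland to port + export clearance + origin terminal + freight + insurance = 74291.58 + 761.69 + 297.95 + 445.67 + 9217.61 + 451.45 = 85465.95
Import duty = 594 × 1.18 = 700.92
Buyer bears: inland to port 761.69 + export clearance 297.95 + origin terminal 445.67 + freight 9217.61 + insurance 451.45 + destination terminal 242.38 + duty 700.92 = 12117.67
Landed cost = invoice 74291.58 + 12117.67 = 86409.25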